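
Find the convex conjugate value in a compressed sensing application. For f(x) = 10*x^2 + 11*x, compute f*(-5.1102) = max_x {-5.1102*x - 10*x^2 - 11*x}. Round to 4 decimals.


f*(y) = sup_x {y*x - a*x^2 - b*x} = sup_x {(y-b)*x - a*x^2}
FOC: (y - b) - 2a*x = 0 => x* = (y - b)/(2a)
x* = (-5.1102 - 11)/(2*10) = -0.8055
f*(-5.1102) = (y-b)^2/(4a) = (-5.1102 - 11)^2/(4*10)
= 259.5385/40 = 6.4885


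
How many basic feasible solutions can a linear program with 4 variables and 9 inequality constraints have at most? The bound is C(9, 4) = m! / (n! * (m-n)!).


Each vertex corresponds to some choice of n active constraints out of m, so the number of vertices is at most C(m, n) = m! / (n!(m-n)!).
m = 9, n = 4
Numerator: 9 * 8 * 7 * 6
Denominator: 4! = 24
C(9, 4) = 126


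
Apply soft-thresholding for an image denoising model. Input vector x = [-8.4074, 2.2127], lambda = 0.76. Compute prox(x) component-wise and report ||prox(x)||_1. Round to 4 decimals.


Soft-thresholding with lambda = 0.76:
prox(-8.4074) = sign(-8.4074)*max(|-8.4074| - 0.76, 0) = -7.6474
prox(2.2127) = sign(2.2127)*max(|2.2127| - 0.76, 0) = 1.4527
prox(x) = [-7.6474, 1.4527]
||prox(x)||_1 = 7.6474 + 1.4527 = 9.1001


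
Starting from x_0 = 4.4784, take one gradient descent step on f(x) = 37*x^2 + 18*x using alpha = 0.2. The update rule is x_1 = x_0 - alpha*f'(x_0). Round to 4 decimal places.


We compute the gradient at x_0 and apply the update.
f'(x) = 74*x + 18
f'(4.4784) = 74*4.4784 + 18 = 349.4016
x_1 = 4.4784 - 0.2*349.4016 = -65.4019


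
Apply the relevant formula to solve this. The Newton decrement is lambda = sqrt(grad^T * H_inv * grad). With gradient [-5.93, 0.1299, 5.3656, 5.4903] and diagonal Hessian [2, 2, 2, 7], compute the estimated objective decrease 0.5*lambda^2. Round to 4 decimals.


Step 1: H is diagonal, so H^(-1) * g = [-2.965, 0.065, 2.6828, 0.7843].
Step 2: g^T H^(-1) g = sum_i g_i^2 / H_ii
  = (-5.93)^2/2 + (0.1299)^2/2 + (5.3656)^2/2 + (5.4903)^2/7
  = 17.5825 + 0.0084 + 14.3948 + 4.3062 = 36.2919
Step 3: Objective decrease = 0.5 * g^T H^(-1) g = 18.146


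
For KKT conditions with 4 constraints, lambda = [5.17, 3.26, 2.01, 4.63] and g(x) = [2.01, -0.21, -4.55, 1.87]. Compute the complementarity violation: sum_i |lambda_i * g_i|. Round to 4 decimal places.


KKT complementary slackness check:
lambda_1 * g_1 = 5.17 * 2.01 = 10.3917
lambda_2 * g_2 = 3.26 * -0.21 = -0.6846
lambda_3 * g_3 = 2.01 * -4.55 = -9.1455
lambda_4 * g_4 = 4.63 * 1.87 = 8.6581
Total violation = 10.3917 + 0.6846 + 9.1455 + 8.6581 = 28.8799


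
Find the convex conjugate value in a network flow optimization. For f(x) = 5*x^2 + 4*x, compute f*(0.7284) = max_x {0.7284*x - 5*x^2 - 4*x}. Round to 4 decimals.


f*(y) = sup_x {y*x - a*x^2 - b*x} = sup_x {(y-b)*x - a*x^2}
FOC: (y - b) - 2a*x = 0 => x* = (y - b)/(2a)
x* = (0.7284 - 4)/(2*5) = -0.3272
f*(0.7284) = (y-b)^2/(4a) = (0.7284 - 4)^2/(4*5)
= 10.7034/20 = 0.5352


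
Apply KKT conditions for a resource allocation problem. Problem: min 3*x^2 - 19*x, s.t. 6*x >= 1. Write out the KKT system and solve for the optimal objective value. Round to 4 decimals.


Step 1: Try lambda = 0 (constraint inactive).
Stationarity: 2*3*x - 19 = 0
x* = 19/(2*3) = 19/6 = 3.1667 (rounded; the exact value 19/6 is used below)
Check constraint: 6*3.1667 = 19.0002 >= 1 -- satisfied.
Step 2: Compute optimal value.
f(x*) = 3*(19/6)^2 - 19*(19/6) = -30.0833


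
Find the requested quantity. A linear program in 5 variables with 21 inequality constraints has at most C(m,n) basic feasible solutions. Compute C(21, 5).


Each vertex corresponds to some choice of n active constraints out of m, so the number of vertices is at most C(m, n) = m! / (n!(m-n)!).
m = 21, n = 5
Numerator: 21 * 20 * 19 * 18 * 17
Denominator: 5! = 120
C(21, 5) = 20349


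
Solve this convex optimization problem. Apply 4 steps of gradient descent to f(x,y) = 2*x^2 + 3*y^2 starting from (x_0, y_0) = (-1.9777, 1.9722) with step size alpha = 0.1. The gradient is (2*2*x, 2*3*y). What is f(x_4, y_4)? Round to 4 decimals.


Gradient descent on f(x,y) = 2*x^2 + 3*y^2.
Starting point: (-1.9777, 1.9722), alpha = 0.1
Step 1: grad_x = 2*2*-1.9777 = -7.9108, grad_y = 2*3*1.9722 = 11.8332
  x_1 = -1.9777 - 0.1*-7.9108 = -1.1866
  y_1 = 1.9722 - 0.1*11.8332 = 0.7889
Step 2: grad_x = 2*2*-1.1866 = -4.7465, grad_y = 2*3*0.7889 = 4.7333
  x_2 = -1.1866 - 0.1*-4.7465 = -0.712
  y_2 = 0.7889 - 0.1*4.7333 = 0.3156
Step 3: grad_x = 2*2*-0.712 = -2.8479, grad_y = 2*3*0.3156 = 1.8933
  x_3 = -0.712 - 0.1*-2.8479 = -0.4272
  y_3 = 0.3156 - 0.1*1.8933 = 0.1262
Step 4: grad_x = 2*2*-0.4272 = -1.7087, grad_y = 2*3*0.1262 = 0.7573
  x_4 = -0.4272 - 0.1*-1.7087 = -0.2563
  y_4 = 0.1262 - 0.1*0.7573 = 0.0505
f(-0.2563, 0.0505) = 2*(-0.2563)^2 + 3*0.0505^2 = 0.139


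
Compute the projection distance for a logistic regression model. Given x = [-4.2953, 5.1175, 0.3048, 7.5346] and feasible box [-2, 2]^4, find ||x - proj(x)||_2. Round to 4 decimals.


Project each component onto [-2, 2].
clip(-4.2953) = -2.0, clip(5.1175) = 2.0, clip(0.3048) = 0.3048, clip(7.5346) = 2.0
Projection = [-2.0, 2.0, 0.3048, 2.0]
Squared diffs: [5.2684, 9.7188, 0.0, 30.6318]
Distance = sqrt(45.619) = 6.7542


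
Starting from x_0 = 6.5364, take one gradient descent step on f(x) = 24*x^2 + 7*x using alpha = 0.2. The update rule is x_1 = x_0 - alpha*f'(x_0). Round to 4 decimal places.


We compute the gradient at x_0 and apply the update.
f'(x) = 48*x + 7
f'(6.5364) = 48*6.5364 + 7 = 320.7472
x_1 = 6.5364 - 0.2*320.7472 = -57.613


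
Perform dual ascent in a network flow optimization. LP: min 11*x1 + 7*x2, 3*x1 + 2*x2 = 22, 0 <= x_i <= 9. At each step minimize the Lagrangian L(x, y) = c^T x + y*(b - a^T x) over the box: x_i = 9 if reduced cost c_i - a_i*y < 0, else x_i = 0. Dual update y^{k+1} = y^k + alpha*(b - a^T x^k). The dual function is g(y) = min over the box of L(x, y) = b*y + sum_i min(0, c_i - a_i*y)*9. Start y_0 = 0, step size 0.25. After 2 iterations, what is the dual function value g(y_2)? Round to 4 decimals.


Dual ascent for LP: min 11*x1 + 7*x2, 3*x1 + 2*x2 = 22, 0 <= x_i <= 9
Step 1: y^k = 0.0, reduced costs: (11.0, 7.0)
  x^k = (0.0, 0.0), subgradient = b - a^T x = 22.0
  y^{k+1} = 0.0 + 0.25*22.0 = 5.5
Step 2: y^k = 5.5, reduced costs: (-5.5, -4.0)
  x^k = (9.0, 9.0), subgradient = b - a^T x = -23.0
  y^{k+1} = 5.5 + 0.25*-23.0 = -0.25
Dual objective at y_2 = -0.25: reduced costs (11.75, 7.5), box minimizer x = (0.0, 0.0)
g(y_2) = b*y + (c1 - a1*y)*x1 + (c2 - a2*y)*x2 = 22*(-0.25) + 11.75*0.0 + 7.5*0.0 = -5.5 + 0.0 + 0.0 = -5.5


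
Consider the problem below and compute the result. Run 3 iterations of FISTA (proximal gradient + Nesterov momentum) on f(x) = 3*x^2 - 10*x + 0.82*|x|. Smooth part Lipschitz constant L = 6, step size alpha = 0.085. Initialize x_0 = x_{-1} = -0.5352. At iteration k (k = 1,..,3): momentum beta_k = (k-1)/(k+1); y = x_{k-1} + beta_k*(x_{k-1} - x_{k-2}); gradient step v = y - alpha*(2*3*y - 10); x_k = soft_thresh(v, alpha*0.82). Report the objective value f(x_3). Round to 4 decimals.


FISTA on f(x) = 3*x^2 - 10*x + 0.82*|x|
L = 6, alpha = 0.085
Iteration 1: beta = 0.0, y = -0.5352 + 0.0*(-0.5352 + 0.5352) = -0.5352
  grad(y) = -13.2112, v = y - alpha*grad = 0.5878
  prox(v) = soft_thresh(0.5878, 0.0697) = 0.5181
Iteration 2: beta = 0.3333, y = 0.5181 + 0.3333*(0.5181 + 0.5352) = 0.8691
  grad(y) = -4.7852, v = y - alpha*grad = 1.2759
  prox(v) = soft_thresh(1.2759, 0.0697) = 1.2062
Iteration 3: beta = 0.5, y = 1.2062 + 0.5*(1.2062 - 0.5181) = 1.5502
  grad(y) = -0.6986, v = y - alpha*grad = 1.6096
  prox(v) = soft_thresh(1.6096, 0.0697) = 1.5399
f(x_3) = 3*1.5399^2 - 10*1.5399 + 0.82*|1.5399| = -7.0224


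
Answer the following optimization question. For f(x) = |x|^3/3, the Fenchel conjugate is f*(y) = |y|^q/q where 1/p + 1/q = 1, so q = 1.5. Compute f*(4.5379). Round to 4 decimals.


The conjugate exponent q satisfies 1/p + 1/q = 1.
p = 3, so q = 3/(3 - 1) = 1.5
|y|^q = 4.5379^1.5 = 9.6668
f*(4.5379) = 9.6668 / 1.5 = 6.4445


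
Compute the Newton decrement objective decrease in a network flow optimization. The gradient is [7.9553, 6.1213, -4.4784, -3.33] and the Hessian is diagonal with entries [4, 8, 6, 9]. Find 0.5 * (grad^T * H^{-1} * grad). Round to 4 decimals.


Step 1: H is diagonal, so H^(-1) * g = [1.9888, 0.7652, -0.7464, -0.37].
Step 2: g^T H^(-1) g = sum_i g_i^2 / H_ii
  = (7.9553)^2/4 + (6.1213)^2/8 + (-4.4784)^2/6 + (-3.33)^2/9
  = 15.8217 + 4.6838 + 3.3427 + 1.2321 = 25.0803
Step 3: Objective decrease = 0.5 * g^T H^(-1) g = 12.5401


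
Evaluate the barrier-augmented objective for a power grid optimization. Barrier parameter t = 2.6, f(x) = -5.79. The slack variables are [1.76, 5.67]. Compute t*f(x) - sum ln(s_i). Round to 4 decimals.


Step 1: Compute log-barrier.
ln values: [0.5653, 1.7352]
phi = -(0.5653 + 1.7352) = -2.3005
Step 2: Compute augmented objective.
t*f(x) = 2.6*-5.79 = -15.054
Total = -15.054 - 2.3005 = -17.3545


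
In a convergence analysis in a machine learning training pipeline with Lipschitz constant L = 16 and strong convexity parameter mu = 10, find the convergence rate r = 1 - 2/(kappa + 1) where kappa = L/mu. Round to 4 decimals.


Step 1: Compute the condition number.
kappa = L/mu = 16/10 = 1.6
Step 2: Compute the convergence rate.
r = 1 - 2/(kappa + 1) = 1 - 2*mu/(L + mu) = (L - mu)/(L + mu) = 6/26 = 0.2308


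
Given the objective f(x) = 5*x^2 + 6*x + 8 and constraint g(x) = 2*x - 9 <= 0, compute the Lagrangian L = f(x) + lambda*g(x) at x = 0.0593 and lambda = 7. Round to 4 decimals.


Step 1: Evaluate f(x).
f(0.0593) = 5*0.0593^2 + 6*0.0593 + 8 = 8.3734
Step 2: Evaluate g(x).
g(0.0593) = 2*0.0593 - 9 = -8.8814
Step 3: Compute Lagrangian.
L = 8.3734 + 7*-8.8814 = -53.7964


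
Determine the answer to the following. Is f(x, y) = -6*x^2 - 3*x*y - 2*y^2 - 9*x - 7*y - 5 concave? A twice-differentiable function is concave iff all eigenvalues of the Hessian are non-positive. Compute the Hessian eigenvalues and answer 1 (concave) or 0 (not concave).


The Hessian of f(x,y) = -6*x^2 - 3*x*y - 2*y^2 - 9*x - 7*y - 5 is:
H = [[-12, -3], [-3, -4]]
Trace = -12 - 4 = -16
Determinant = -12*-4 - (-3)^2 = 39
Discriminant = (-16)^2 - 4*39 = 100.0
Eigenvalues: lambda_1 = -13.0, lambda_2 = -3.0
The function is concave.

1


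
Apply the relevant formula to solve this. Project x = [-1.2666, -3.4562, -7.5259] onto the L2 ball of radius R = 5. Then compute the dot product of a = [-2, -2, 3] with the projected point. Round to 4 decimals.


Step 1: Compute ||x|| (intermediates to 6 decimals).
||x|| = sqrt((-1.2666)^2 + (-3.4562)^2 + (-7.5259)^2) = 8.377874
Step 2: Project.
Since ||x|| > R, scale = R/||x|| = 5/8.377874 = 0.59681, proj(x) = scale * x
proj(x) = [-0.75592, -2.062695, -4.491532]
Step 3: Dot product.
a^T * proj(x) = -2*(-0.75592) - 2*(-2.062695) + 3*(-4.491532) = -7.8374


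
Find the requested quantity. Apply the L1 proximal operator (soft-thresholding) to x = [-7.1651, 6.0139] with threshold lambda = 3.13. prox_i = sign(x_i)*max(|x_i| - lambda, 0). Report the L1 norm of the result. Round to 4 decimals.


Soft-thresholding with lambda = 3.13:
prox(-7.1651) = sign(-7.1651)*max(|-7.1651| - 3.13, 0) = -4.0351
prox(6.0139) = sign(6.0139)*max(|6.0139| - 3.13, 0) = 2.8839
prox(x) = [-4.0351, 2.8839]
||prox(x)||_1 = 4.0351 + 2.8839 = 6.919


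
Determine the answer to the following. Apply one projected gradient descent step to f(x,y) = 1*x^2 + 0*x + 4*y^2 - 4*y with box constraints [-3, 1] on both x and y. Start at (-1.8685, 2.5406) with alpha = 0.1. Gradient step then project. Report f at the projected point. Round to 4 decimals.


Step 1: Compute gradient at (-1.8685, 2.5406).
grad_x = 2*1*-1.8685 + 0 = -3.737
grad_y = 2*4*2.5406 - 4 = 16.3248
Step 2: Gradient step.
x_raw = -1.8685 - 0.1*-3.737 = -1.4948
y_raw = 2.5406 - 0.1*16.3248 = 0.9081
Step 3: Project onto [-3, 1].
x_proj = clip(-1.4948) = -1.4948
y_proj = clip(0.9081) = 0.9081
Step 4: Evaluate f.
f(-1.4948, 0.9081) = 1.9007


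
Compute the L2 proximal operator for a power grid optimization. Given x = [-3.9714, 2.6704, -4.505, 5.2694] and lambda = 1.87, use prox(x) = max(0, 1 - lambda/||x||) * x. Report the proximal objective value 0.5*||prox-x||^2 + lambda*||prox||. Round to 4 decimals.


Step 1: Compute ||x||.
||x|| = 8.4241
Step 2: Compute scaling factor.
scale = max(0, 1 - 1.87/8.4241) = 0.778
Step 3: prox(x) = [-3.0898, 2.0776, -3.505, 4.0997]
||prox(x)|| = 6.5541
Step 4: Proximal objective.
0.5*||prox-x||^2 = 1.7485
lambda*||prox|| = 12.2562
Total = 14.0045


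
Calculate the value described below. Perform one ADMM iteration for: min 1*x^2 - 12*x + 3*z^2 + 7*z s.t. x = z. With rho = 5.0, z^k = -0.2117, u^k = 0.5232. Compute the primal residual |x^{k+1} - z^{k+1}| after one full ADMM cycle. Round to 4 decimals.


ADMM iteration with rho = 5.0, z^k = -0.2117, u^k = 0.5232
Step 1: x-update.
Minimize 1*x^2 - 12*x + (5.0/2)*(x + 0.2117 + 0.5232)^2
FOC: (2*1 + 5.0)*x = 12 + 5.0*(-0.2117 - 0.5232)
x^{k+1} = 1.1894
Step 2: z-update.
Minimize 3*z^2 + 7*z + (5.0/2)*(1.1894 - z + 0.5232)^2
FOC: (2*3 + 5.0)*z = -7 + 5.0*(1.1894 + 0.5232)
z^{k+1} = 0.1421
Step 3: u-update.
u^{k+1} = 0.5232 + 1.1894 - 0.1421 = 1.5705
Step 4: Primal residual = |1.1894 - 0.1421| = 1.0473


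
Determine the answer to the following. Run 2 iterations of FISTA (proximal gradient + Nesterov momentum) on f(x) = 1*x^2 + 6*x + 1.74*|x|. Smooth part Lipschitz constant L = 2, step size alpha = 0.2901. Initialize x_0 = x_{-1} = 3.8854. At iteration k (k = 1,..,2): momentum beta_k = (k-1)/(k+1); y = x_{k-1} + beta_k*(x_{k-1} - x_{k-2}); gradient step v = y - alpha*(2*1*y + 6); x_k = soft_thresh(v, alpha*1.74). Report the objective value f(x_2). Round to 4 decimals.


FISTA on f(x) = 1*x^2 + 6*x + 1.74*|x|
L = 2, alpha = 0.2901
Iteration 1: beta = 0.0, y = 3.8854 + 0.0*(3.8854 - 3.8854) = 3.8854
  grad(y) = 13.7708, v = y - alpha*grad = -0.1095
  prox(v) = soft_thresh(-0.1095, 0.5048) = 0.0
Iteration 2: beta = 0.3333, y = 0.0 + 0.3333*(0.0 - 3.8854) = -1.2951
  grad(y) = 3.4097, v = y - alpha*grad = -2.2843
  prox(v) = soft_thresh(-2.2843, 0.5048) = -1.7795
f(x_2) = 1*(-1.7795)^2 + 6*(-1.7795) + 1.74*|-1.7795| = -4.4141


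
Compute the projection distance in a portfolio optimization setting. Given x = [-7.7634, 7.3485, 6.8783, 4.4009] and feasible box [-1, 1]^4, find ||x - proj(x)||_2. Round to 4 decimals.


Project each component onto [-1, 1].
clip(-7.7634) = -1.0, clip(7.3485) = 1.0, clip(6.8783) = 1.0, clip(4.4009) = 1.0
Projection = [-1.0, 1.0, 1.0, 1.0]
Squared diffs: [45.7436, 40.3035, 34.5544, 11.5661]
Distance = sqrt(132.1676) = 11.4964


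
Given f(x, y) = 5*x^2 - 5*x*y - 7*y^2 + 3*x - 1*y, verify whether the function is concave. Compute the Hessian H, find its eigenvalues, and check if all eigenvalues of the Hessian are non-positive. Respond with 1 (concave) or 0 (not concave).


The Hessian of f(x,y) = 5*x^2 - 5*x*y - 7*y^2 + 3*x - 1*y is:
H = [[10, -5], [-5, -14]]
Trace = 10 - 14 = -4
Determinant = 10*-14 - (-5)^2 = -165
Discriminant = (-4)^2 - 4*-165 = 676.0
Eigenvalues: lambda_1 = -15.0, lambda_2 = 11.0
The function is not concave.

0


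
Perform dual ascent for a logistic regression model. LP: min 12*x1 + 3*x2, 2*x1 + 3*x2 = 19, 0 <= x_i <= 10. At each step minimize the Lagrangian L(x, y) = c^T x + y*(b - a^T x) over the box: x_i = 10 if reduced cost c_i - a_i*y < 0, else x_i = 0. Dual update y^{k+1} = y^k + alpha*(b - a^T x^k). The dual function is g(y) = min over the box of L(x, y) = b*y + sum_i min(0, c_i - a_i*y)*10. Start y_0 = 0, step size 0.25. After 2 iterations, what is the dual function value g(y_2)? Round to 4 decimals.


Dual ascent for LP: min 12*x1 + 3*x2, 2*x1 + 3*x2 = 19, 0 <= x_i <= 10
Step 1: y^k = 0.0, reduced costs: (12.0, 3.0)
  x^k = (0.0, 0.0), subgradient = b - a^T x = 19.0
  y^{k+1} = 0.0 + 0.25*19.0 = 4.75
Step 2: y^k = 4.75, reduced costs: (2.5, -11.25)
  x^k = (0.0, 10.0), subgradient = b - a^T x = -11.0
  y^{k+1} = 4.75 + 0.25*-11.0 = 2.0
Dual objective at y_2 = 2.0: reduced costs (8.0, -3.0), box minimizer x = (0.0, 10.0)
g(y_2) = b*y + (c1 - a1*y)*x1 + (c2 - a2*y)*x2 = 19*2.0 + 8.0*0.0 + (-3.0)*10.0 = 38.0 + 0.0 - 30.0 = 8.0


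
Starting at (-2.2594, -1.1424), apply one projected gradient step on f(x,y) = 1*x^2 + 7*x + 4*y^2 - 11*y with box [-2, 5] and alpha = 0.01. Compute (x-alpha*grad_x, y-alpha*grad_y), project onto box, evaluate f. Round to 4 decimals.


Step 1: Compute gradient at (-2.2594, -1.1424).
grad_x = 2*1*-2.2594 + 7 = 2.4812
grad_y = 2*4*-1.1424 - 11 = -20.1392
Step 2: Gradient step.
x_raw = -2.2594 - 0.01*2.4812 = -2.2842
y_raw = -1.1424 - 0.01*-20.1392 = -0.941
Step 3: Project onto [-2, 5].
x_proj = clip(-2.2842) = -2.0
y_proj = clip(-0.941) = -0.941
Step 4: Evaluate f.
f(-2.0, -0.941) = 3.8931


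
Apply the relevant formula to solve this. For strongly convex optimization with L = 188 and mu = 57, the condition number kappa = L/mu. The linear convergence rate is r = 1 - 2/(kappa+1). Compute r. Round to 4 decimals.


Step 1: Compute the condition number.
kappa = L/mu = 188/57 = 3.2982
Step 2: Compute the convergence rate.
r = 1 - 2/(kappa + 1) = 1 - 2*mu/(L + mu) = (L - mu)/(L + mu) = 131/245 = 0.5347


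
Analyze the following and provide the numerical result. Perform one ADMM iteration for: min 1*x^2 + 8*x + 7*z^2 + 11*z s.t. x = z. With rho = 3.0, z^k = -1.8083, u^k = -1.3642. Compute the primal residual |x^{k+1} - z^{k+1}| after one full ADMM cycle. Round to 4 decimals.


ADMM iteration with rho = 3.0, z^k = -1.8083, u^k = -1.3642
Step 1: x-update.
Minimize 1*x^2 + 8*x + (3.0/2)*(x + 1.8083 - 1.3642)^2
FOC: (2*1 + 3.0)*x = -8 + 3.0*(-1.8083 + 1.3642)
x^{k+1} = -1.8665
Step 2: z-update.
Minimize 7*z^2 + 11*z + (3.0/2)*(-1.8665 - z - 1.3642)^2
FOC: (2*7 + 3.0)*z = -11 + 3.0*(-1.8665 - 1.3642)
z^{k+1} = -1.2172
Step 3: u-update.
u^{k+1} = -1.3642 - 1.8665 + 1.2172 = -2.0135
Step 4: Primal residual = |-1.8665 + 1.2172| = 0.6493


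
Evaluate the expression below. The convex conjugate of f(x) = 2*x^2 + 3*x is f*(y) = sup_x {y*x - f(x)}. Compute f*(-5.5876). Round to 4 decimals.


f*(y) = sup_x {y*x - a*x^2 - b*x} = sup_x {(y-b)*x - a*x^2}
FOC: (y - b) - 2a*x = 0 => x* = (y - b)/(2a)
x* = (-5.5876 - 3)/(2*2) = -2.1469
f*(-5.5876) = (y-b)^2/(4a) = (-5.5876 - 3)^2/(4*2)
= 73.7469/8 = 9.2184


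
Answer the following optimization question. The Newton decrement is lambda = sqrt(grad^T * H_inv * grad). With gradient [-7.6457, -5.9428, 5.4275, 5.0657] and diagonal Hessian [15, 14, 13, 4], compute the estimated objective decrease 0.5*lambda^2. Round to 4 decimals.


Step 1: H is diagonal, so H^(-1) * g = [-0.5097, -0.4245, 0.4175, 1.2664].
Step 2: g^T H^(-1) g = sum_i g_i^2 / H_ii
  = (-7.6457)^2/15 + (-5.9428)^2/14 + (5.4275)^2/13 + (5.0657)^2/4
  = 3.8971 + 2.5226 + 2.266 + 6.4153 = 15.1011
Step 3: Objective decrease = 0.5 * g^T H^(-1) g = 7.5505


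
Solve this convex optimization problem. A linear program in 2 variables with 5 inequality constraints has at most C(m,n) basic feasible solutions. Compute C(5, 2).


Each vertex corresponds to some choice of n active constraints out of m, so the number of vertices is at most C(m, n) = m! / (n!(m-n)!).
m = 5, n = 2
Numerator: 5 * 4
Denominator: 2! = 2
C(5, 2) = 10


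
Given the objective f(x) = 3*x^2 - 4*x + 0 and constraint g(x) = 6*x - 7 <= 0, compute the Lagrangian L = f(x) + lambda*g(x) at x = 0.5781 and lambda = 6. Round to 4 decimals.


Step 1: Evaluate f(x).
f(0.5781) = 3*0.5781^2 - 4*0.5781 + 0 = -1.3098
Step 2: Evaluate g(x).
g(0.5781) = 6*0.5781 - 7 = -3.5314
Step 3: Compute Lagrangian.
L = -1.3098 + 6*-3.5314 = -22.4982


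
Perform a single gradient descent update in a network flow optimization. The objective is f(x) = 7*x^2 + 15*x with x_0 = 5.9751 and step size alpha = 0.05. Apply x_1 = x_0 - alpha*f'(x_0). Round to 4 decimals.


We compute the gradient at x_0 and apply the update.
f'(x) = 14*x + 15
f'(5.9751) = 14*5.9751 + 15 = 98.6514
x_1 = 5.9751 - 0.05*98.6514 = 1.0425


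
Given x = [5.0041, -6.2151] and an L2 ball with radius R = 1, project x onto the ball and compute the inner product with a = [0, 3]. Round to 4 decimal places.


Step 1: Compute ||x|| (intermediates to 6 decimals).
||x|| = sqrt(5.0041^2 + (-6.2151)^2) = 7.979253
Step 2: Project.
Since ||x|| > R, scale = R/||x|| = 1/7.979253 = 0.125325, proj(x) = scale * x
proj(x) = [0.627139, -0.778907]
Step 3: Dot product.
a^T * proj(x) = 0*0.627139 + 3*(-0.778907) = -2.3367


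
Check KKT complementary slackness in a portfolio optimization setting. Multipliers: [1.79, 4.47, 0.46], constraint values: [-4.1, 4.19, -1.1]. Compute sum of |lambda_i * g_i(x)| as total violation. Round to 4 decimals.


KKT complementary slackness check:
lambda_1 * g_1 = 1.79 * -4.1 = -7.339
lambda_2 * g_2 = 4.47 * 4.19 = 18.7293
lambda_3 * g_3 = 0.46 * -1.1 = -0.506
Total violation = 7.339 + 18.7293 + 0.506 = 26.5743


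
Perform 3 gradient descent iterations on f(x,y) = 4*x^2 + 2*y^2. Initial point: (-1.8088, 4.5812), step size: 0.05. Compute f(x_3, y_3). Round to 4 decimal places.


Gradient descent on f(x,y) = 4*x^2 + 2*y^2.
Starting point: (-1.8088, 4.5812), alpha = 0.05
Step 1: grad_x = 2*4*-1.8088 = -14.4704, grad_y = 2*2*4.5812 = 18.3248
  x_1 = -1.8088 - 0.05*-14.4704 = -1.0853
  y_1 = 4.5812 - 0.05*18.3248 = 3.665
Step 2: grad_x = 2*4*-1.0853 = -8.6822, grad_y = 2*2*3.665 = 14.6598
  x_2 = -1.0853 - 0.05*-8.6822 = -0.6512
  y_2 = 3.665 - 0.05*14.6598 = 2.932
Step 3: grad_x = 2*4*-0.6512 = -5.2093, grad_y = 2*2*2.932 = 11.7279
  x_3 = -0.6512 - 0.05*-5.2093 = -0.3907
  y_3 = 2.932 - 0.05*11.7279 = 2.3456
f(-0.3907, 2.3456) = 4*(-0.3907)^2 + 2*2.3456^2 = 11.614


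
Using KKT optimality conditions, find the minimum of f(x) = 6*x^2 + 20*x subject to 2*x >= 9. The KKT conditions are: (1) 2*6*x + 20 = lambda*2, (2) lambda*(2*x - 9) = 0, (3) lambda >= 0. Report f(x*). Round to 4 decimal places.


Step 1: Try lambda = 0 (constraint inactive).
x_unc = -20/(2*6) = -1.6667
Check: 2*-1.6667 = -3.3334 < 9 -- violated!
Step 2: Constraint must be active: 2*x = 9
x* = 9/2 = 4.5
lambda = (2*6*4.5 + 20)/2 = 37.0
Step 3: Compute optimal value.
f(x*) = 6*4.5^2 + 20*4.5 = 211.5


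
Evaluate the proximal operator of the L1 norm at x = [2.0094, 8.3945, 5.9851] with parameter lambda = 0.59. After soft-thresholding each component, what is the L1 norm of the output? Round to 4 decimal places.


Soft-thresholding with lambda = 0.59:
prox(2.0094) = sign(2.0094)*max(|2.0094| - 0.59, 0) = 1.4194
prox(8.3945) = sign(8.3945)*max(|8.3945| - 0.59, 0) = 7.8045
prox(5.9851) = sign(5.9851)*max(|5.9851| - 0.59, 0) = 5.3951
prox(x) = [1.4194, 7.8045, 5.3951]
||prox(x)||_1 = 1.4194 + 7.8045 + 5.3951 = 14.619


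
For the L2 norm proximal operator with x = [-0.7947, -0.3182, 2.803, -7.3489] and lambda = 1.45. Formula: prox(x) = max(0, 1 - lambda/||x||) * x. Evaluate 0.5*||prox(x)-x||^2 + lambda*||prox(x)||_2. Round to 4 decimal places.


Step 1: Compute ||x||.
||x|| = 7.9118
Step 2: Compute scaling factor.
scale = max(0, 1 - 1.45/7.9118) = 0.8167
Step 3: prox(x) = [-0.6491, -0.2599, 2.2893, -6.0021]
||prox(x)|| = 6.4618
Step 4: Proximal objective.
0.5*||prox-x||^2 = 1.0513
lambda*||prox|| = 9.3696
Total = 10.4208


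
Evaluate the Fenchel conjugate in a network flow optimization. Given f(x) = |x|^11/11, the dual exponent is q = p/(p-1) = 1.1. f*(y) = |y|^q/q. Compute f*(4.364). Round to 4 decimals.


The conjugate exponent q satisfies 1/p + 1/q = 1.
p = 11, so q = 11/(11 - 1) = 1.1
|y|^q = 4.364^1.1 = 5.0568
f*(4.364) = 5.0568 / 1.1 = 4.5971


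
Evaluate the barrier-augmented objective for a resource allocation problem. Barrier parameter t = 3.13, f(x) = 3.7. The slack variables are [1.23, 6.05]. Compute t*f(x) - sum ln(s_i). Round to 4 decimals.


Step 1: Compute log-barrier.
ln values: [0.207, 1.8001]
phi = -(0.207 + 1.8001) = -2.0071
Step 2: Compute augmented objective.
t*f(x) = 3.13*3.7 = 11.581
Total = 11.581 - 2.0071 = 9.5739


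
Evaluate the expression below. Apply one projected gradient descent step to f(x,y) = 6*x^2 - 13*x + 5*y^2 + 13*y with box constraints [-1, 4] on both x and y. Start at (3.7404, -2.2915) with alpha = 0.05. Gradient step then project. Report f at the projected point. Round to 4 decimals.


Step 1: Compute gradient at (3.7404, -2.2915).
grad_x = 2*6*3.7404 - 13 = 31.8848
grad_y = 2*5*-2.2915 + 13 = -9.915
Step 2: Gradient step.
x_raw = 3.7404 - 0.05*31.8848 = 2.1462
y_raw = -2.2915 - 0.05*-9.915 = -1.7958
Step 3: Project onto [-1, 4].
x_proj = clip(2.1462) = 2.1462
y_proj = clip(-1.7958) = -1.0
Step 4: Evaluate f.
f(2.1462, -1.0) = -8.2641


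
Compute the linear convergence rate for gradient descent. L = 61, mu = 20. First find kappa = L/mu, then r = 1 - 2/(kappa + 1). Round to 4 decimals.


Step 1: Compute the condition number.
kappa = L/mu = 61/20 = 3.05
Step 2: Compute the convergence rate.
r = 1 - 2/(kappa + 1) = 1 - 2*mu/(L + mu) = (L - mu)/(L + mu) = 41/81 = 0.5062


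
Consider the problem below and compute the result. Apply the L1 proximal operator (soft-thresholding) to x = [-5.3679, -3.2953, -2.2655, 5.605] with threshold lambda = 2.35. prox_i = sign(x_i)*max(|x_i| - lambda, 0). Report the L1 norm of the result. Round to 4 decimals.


Soft-thresholding with lambda = 2.35:
prox(-5.3679) = sign(-5.3679)*max(|-5.3679| - 2.35, 0) = -3.0179
prox(-3.2953) = sign(-3.2953)*max(|-3.2953| - 2.35, 0) = -0.9453
prox(-2.2655) = sign(-2.2655)*max(|-2.2655| - 2.35, 0) = 0.0
prox(5.605) = sign(5.605)*max(|5.605| - 2.35, 0) = 3.255
prox(x) = [-3.0179, -0.9453, 0.0, 3.255]
||prox(x)||_1 = 3.0179 + 0.9453 + 0.0 + 3.255 = 7.2182


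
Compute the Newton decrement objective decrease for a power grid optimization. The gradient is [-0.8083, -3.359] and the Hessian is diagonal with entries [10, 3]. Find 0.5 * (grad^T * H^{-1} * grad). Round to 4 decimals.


Step 1: H is diagonal, so H^(-1) * g = [-0.0808, -1.1197].
Step 2: g^T H^(-1) g = sum_i g_i^2 / H_ii
  = (-0.8083)^2/10 + (-3.359)^2/3
  = 0.0653 + 3.761 = 3.8263
Step 3: Objective decrease = 0.5 * g^T H^(-1) g = 1.9131


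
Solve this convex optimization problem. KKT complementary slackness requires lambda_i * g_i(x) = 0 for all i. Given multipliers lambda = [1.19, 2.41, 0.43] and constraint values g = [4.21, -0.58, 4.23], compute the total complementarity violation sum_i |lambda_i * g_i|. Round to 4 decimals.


KKT complementary slackness check:
lambda_1 * g_1 = 1.19 * 4.21 = 5.0099
lambda_2 * g_2 = 2.41 * -0.58 = -1.3978
lambda_3 * g_3 = 0.43 * 4.23 = 1.8189
Total violation = 5.0099 + 1.3978 + 1.8189 = 8.2266


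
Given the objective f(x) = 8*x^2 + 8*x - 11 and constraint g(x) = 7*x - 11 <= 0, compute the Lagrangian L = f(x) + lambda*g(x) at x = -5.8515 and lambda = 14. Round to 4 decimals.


Step 1: Evaluate f(x).
f(-5.8515) = 8*(-5.8515)^2 + 8*(-5.8515) - 11 = 216.1084
Step 2: Evaluate g(x).
g(-5.8515) = 7*-5.8515 - 11 = -51.9605
Step 3: Compute Lagrangian.
L = 216.1084 + 14*-51.9605 = -511.3386


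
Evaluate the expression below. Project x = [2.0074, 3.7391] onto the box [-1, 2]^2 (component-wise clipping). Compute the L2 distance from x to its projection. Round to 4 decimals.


Project each component onto [-1, 2].
clip(2.0074) = 2.0, clip(3.7391) = 2.0
Projection = [2.0, 2.0]
Squared diffs: [0.0001, 3.0245]
Distance = sqrt(3.0246) = 1.7391


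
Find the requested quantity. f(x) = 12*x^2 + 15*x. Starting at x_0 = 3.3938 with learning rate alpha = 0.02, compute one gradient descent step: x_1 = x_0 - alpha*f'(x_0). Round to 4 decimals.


We compute the gradient at x_0 and apply the update.
f'(x) = 24*x + 15
f'(3.3938) = 24*3.3938 + 15 = 96.4512
x_1 = 3.3938 - 0.02*96.4512 = 1.4648


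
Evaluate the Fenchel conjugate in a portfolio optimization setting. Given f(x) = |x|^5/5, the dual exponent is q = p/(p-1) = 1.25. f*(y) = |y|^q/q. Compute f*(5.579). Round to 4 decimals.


The conjugate exponent q satisfies 1/p + 1/q = 1.
p = 5, so q = 5/(5 - 1) = 1.25
|y|^q = 5.579^1.25 = 8.5742
f*(5.579) = 8.5742 / 1.25 = 6.8594


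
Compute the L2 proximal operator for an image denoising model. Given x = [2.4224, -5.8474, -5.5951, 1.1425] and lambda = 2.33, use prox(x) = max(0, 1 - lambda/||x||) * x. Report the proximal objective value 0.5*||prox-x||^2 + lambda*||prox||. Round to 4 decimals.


Step 1: Compute ||x||.
||x|| = 8.5247
Step 2: Compute scaling factor.
scale = max(0, 1 - 2.33/8.5247) = 0.7267
Step 3: prox(x) = [1.7603, -4.2492, -4.0658, 0.8302]
||prox(x)|| = 6.1947
Step 4: Proximal objective.
0.5*||prox-x||^2 = 2.7145
lambda*||prox|| = 14.4337
Total = 17.1481


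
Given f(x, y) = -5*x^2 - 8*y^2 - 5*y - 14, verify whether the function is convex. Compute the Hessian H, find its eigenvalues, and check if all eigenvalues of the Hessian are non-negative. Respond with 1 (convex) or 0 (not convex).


The Hessian of f(x,y) = -5*x^2 - 8*y^2 - 5*y - 14 is:
H = [[-10, 0], [0, -16]]
Trace = -10 - 16 = -26
Determinant = -10*-16 - (0)^2 = 160
Discriminant = (-26)^2 - 4*160 = 36.0
Eigenvalues: lambda_1 = -16.0, lambda_2 = -10.0
The function is not convex.

0


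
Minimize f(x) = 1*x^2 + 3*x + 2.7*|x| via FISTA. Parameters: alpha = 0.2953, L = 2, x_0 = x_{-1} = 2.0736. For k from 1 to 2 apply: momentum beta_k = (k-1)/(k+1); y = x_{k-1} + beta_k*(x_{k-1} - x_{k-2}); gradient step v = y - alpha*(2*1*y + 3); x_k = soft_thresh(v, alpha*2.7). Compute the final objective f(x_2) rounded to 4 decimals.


FISTA on f(x) = 1*x^2 + 3*x + 2.7*|x|
L = 2, alpha = 0.2953
Iteration 1: beta = 0.0, y = 2.0736 + 0.0*(2.0736 - 2.0736) = 2.0736
  grad(y) = 7.1472, v = y - alpha*grad = -0.037
  prox(v) = soft_thresh(-0.037, 0.7973) = 0.0
Iteration 2: beta = 0.3333, y = 0.0 + 0.3333*(0.0 - 2.0736) = -0.6912
  grad(y) = 1.6176, v = y - alpha*grad = -1.1689
  prox(v) = soft_thresh(-1.1689, 0.7973) = -0.3716
f(x_2) = 1*(-0.3716)^2 + 3*(-0.3716) + 2.7*|-0.3716| = 0.0266


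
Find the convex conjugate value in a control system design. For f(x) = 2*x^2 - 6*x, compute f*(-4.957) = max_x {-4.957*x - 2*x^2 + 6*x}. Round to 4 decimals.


f*(y) = sup_x {y*x - a*x^2 - b*x} = sup_x {(y-b)*x - a*x^2}
FOC: (y - b) - 2a*x = 0 => x* = (y - b)/(2a)
x* = (-4.957 + 6)/(2*2) = 0.2608
f*(-4.957) = (y-b)^2/(4a) = (-4.957 + 6)^2/(4*2)
= 1.0878/8 = 0.136


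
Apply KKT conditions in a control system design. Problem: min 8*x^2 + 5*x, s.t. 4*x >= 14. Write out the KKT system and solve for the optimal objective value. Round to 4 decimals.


Step 1: Try lambda = 0 (constraint inactive).
x_unc = -5/(2*8) = -0.3125
Check: 4*-0.3125 = -1.25 < 14 -- violated!
Step 2: Constraint must be active: 4*x = 14
x* = 14/4 = 3.5
lambda = (2*8*3.5 + 5)/4 = 15.25
Step 3: Compute optimal value.
f(x*) = 8*3.5^2 + 5*3.5 = 115.5


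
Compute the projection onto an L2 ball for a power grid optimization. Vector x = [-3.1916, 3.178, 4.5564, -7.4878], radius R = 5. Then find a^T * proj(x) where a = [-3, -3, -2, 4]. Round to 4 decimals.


Step 1: Compute ||x|| (intermediates to 6 decimals).
||x|| = sqrt((-3.1916)^2 + 3.178^2 + 4.5564^2 + (-7.4878)^2) = 9.85464
Step 2: Project.
Since ||x|| > R, scale = R/||x|| = 5/9.85464 = 0.507375, proj(x) = scale * x
proj(x) = [-1.619338, 1.612438, 2.311803, -3.799123]
Step 3: Dot product.
a^T * proj(x) = -3*(-1.619338) - 3*1.612438 - 2*2.311803 + 4*(-3.799123) = -19.7994


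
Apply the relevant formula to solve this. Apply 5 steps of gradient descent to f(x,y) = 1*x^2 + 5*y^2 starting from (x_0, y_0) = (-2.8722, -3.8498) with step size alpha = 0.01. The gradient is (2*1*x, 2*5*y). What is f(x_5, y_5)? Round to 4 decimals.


Gradient descent on f(x,y) = 1*x^2 + 5*y^2.
Starting point: (-2.8722, -3.8498), alpha = 0.01
Step 1: grad_x = 2*1*-2.8722 = -5.7444, grad_y = 2*5*-3.8498 = -38.498
  x_1 = -2.8722 - 0.01*-5.7444 = -2.8148
  y_1 = -3.8498 - 0.01*-38.498 = -3.4648
Step 2: grad_x = 2*1*-2.8148 = -5.6295, grad_y = 2*5*-3.4648 = -34.6482
  x_2 = -2.8148 - 0.01*-5.6295 = -2.7585
  y_2 = -3.4648 - 0.01*-34.6482 = -3.1183
Step 3: grad_x = 2*1*-2.7585 = -5.5169, grad_y = 2*5*-3.1183 = -31.1834
  x_3 = -2.7585 - 0.01*-5.5169 = -2.7033
  y_3 = -3.1183 - 0.01*-31.1834 = -2.8065
Step 4: grad_x = 2*1*-2.7033 = -5.4066, grad_y = 2*5*-2.8065 = -28.065
  x_4 = -2.7033 - 0.01*-5.4066 = -2.6492
  y_4 = -2.8065 - 0.01*-28.065 = -2.5259
Step 5: grad_x = 2*1*-2.6492 = -5.2985, grad_y = 2*5*-2.5259 = -25.2585
  x_5 = -2.6492 - 0.01*-5.2985 = -2.5962
  y_5 = -2.5259 - 0.01*-25.2585 = -2.2733
f(-2.5962, -2.2733) = 1*(-2.5962)^2 + 5*(-2.2733)^2 = 32.5792


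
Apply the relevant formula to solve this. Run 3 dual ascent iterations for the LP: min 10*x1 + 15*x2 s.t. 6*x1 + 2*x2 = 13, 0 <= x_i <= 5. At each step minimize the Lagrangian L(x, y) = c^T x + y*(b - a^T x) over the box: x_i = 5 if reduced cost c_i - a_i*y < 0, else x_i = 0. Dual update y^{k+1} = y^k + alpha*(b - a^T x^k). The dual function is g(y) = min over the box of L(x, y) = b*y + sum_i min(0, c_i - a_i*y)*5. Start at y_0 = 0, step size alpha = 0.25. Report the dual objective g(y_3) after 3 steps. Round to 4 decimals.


Dual ascent for LP: min 10*x1 + 15*x2, 6*x1 + 2*x2 = 13, 0 <= x_i <= 5
Step 1: y^k = 0.0, reduced costs: (10.0, 15.0)
  x^k = (0.0, 0.0), subgradient = b - a^T x = 13.0
  y^{k+1} = 0.0 + 0.25*13.0 = 3.25
Step 2: y^k = 3.25, reduced costs: (-9.5, 8.5)
  x^k = (5.0, 0.0), subgradient = b - a^T x = -17.0
  y^{k+1} = 3.25 + 0.25*-17.0 = -1.0
Step 3: y^k = -1.0, reduced costs: (16.0, 17.0)
  x^k = (0.0, 0.0), subgradient = b - a^T x = 13.0
  y^{k+1} = -1.0 + 0.25*13.0 = 2.25
Dual objective at y_3 = 2.25: reduced costs (-3.5, 10.5), box minimizer x = (5.0, 0.0)
g(y_3) = b*y + (c1 - a1*y)*x1 + (c2 - a2*y)*x2 = 13*2.25 + (-3.5)*5.0 + 10.5*0.0 = 29.25 - 17.5 + 0.0 = 11.75


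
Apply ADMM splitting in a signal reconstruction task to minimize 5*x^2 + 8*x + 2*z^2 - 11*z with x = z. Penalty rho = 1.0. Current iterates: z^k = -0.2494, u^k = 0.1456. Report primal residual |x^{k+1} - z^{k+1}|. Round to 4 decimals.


ADMM iteration with rho = 1.0, z^k = -0.2494, u^k = 0.1456
Step 1: x-update.
Minimize 5*x^2 + 8*x + (1.0/2)*(x + 0.2494 + 0.1456)^2
FOC: (2*5 + 1.0)*x = -8 + 1.0*(-0.2494 - 0.1456)
x^{k+1} = -0.7632
Step 2: z-update.
Minimize 2*z^2 - 11*z + (1.0/2)*(-0.7632 - z + 0.1456)^2
FOC: (2*2 + 1.0)*z = 11 + 1.0*(-0.7632 + 0.1456)
z^{k+1} = 2.0765
Step 3: u-update.
u^{k+1} = 0.1456 - 0.7632 - 2.0765 = -2.6941
Step 4: Primal residual = |-0.7632 - 2.0765| = 2.8397


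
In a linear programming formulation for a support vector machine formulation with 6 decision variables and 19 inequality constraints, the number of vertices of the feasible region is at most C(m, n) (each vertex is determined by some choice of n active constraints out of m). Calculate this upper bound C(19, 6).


Each vertex corresponds to some choice of n active constraints out of m, so the number of vertices is at most C(m, n) = m! / (n!(m-n)!).
m = 19, n = 6
Numerator: 19 * 18 * 17 * 16 * 15 * 14
Denominator: 6! = 720
C(19, 6) = 27132


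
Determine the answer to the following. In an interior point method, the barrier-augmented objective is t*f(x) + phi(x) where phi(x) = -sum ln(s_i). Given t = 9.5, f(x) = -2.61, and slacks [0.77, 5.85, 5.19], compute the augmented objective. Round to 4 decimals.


Step 1: Compute log-barrier.
ln values: [-0.2614, 1.7664, 1.6467]
phi = -(-0.2614 + 1.7664 + 1.6467) = -3.1518
Step 2: Compute augmented objective.
t*f(x) = 9.5*-2.61 = -24.795
Total = -24.795 - 3.1518 = -27.9468


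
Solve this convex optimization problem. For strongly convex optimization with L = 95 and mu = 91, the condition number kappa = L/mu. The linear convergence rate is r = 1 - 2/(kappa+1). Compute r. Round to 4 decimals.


Step 1: Compute the condition number.
kappa = L/mu = 95/91 = 1.044
Step 2: Compute the convergence rate.
r = 1 - 2/(kappa + 1) = 1 - 2*mu/(L + mu) = (L - mu)/(L + mu) = 4/186 = 0.0215


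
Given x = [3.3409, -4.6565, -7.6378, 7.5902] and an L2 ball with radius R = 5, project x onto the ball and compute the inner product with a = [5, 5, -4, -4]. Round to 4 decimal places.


Step 1: Compute ||x|| (intermediates to 6 decimals).
||x|| = sqrt(3.3409^2 + (-4.6565)^2 + (-7.6378)^2 + 7.5902^2) = 12.198022
Step 2: Project.
Since ||x|| > R, scale = R/||x|| = 5/12.198022 = 0.409903, proj(x) = scale * x
proj(x) = [1.369445, -1.908713, -3.130757, 3.111246]
Step 3: Dot product.
a^T * proj(x) = 5*1.369445 + 5*(-1.908713) - 4*(-3.130757) - 4*3.111246 = -2.6183


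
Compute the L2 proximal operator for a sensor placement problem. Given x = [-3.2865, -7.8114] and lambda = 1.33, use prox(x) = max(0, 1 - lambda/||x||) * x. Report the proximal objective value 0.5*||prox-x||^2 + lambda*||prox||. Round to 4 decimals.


Step 1: Compute ||x||.
||x|| = 8.4746
Step 2: Compute scaling factor.
scale = max(0, 1 - 1.33/8.4746) = 0.8431
Step 3: prox(x) = [-2.7707, -6.5855]
||prox(x)|| = 7.1446
Step 4: Proximal objective.
0.5*||prox-x||^2 = 0.8845
lambda*||prox|| = 9.5023
Total = 10.3868


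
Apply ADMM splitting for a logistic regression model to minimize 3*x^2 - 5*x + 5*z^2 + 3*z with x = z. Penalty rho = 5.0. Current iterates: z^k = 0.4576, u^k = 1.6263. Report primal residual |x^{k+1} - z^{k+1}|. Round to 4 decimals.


ADMM iteration with rho = 5.0, z^k = 0.4576, u^k = 1.6263
Step 1: x-update.
Minimize 3*x^2 - 5*x + (5.0/2)*(x - 0.4576 + 1.6263)^2
FOC: (2*3 + 5.0)*x = 5 + 5.0*(0.4576 - 1.6263)
x^{k+1} = -0.0767
Step 2: z-update.
Minimize 5*z^2 + 3*z + (5.0/2)*(-0.0767 - z + 1.6263)^2
FOC: (2*5 + 5.0)*z = -3 + 5.0*(-0.0767 + 1.6263)
z^{k+1} = 0.3165
Step 3: u-update.
u^{k+1} = 1.6263 - 0.0767 - 0.3165 = 1.2331
Step 4: Primal residual = |-0.0767 - 0.3165| = 0.3932


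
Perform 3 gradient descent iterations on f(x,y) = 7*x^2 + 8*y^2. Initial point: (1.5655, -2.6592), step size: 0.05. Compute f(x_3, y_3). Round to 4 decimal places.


Gradient descent on f(x,y) = 7*x^2 + 8*y^2.
Starting point: (1.5655, -2.6592), alpha = 0.05
Step 1: grad_x = 2*7*1.5655 = 21.917, grad_y = 2*8*-2.6592 = -42.5472
  x_1 = 1.5655 - 0.05*21.917 = 0.4697
  y_1 = -2.6592 - 0.05*-42.5472 = -0.5318
Step 2: grad_x = 2*7*0.4697 = 6.5751, grad_y = 2*8*-0.5318 = -8.5094
  x_2 = 0.4697 - 0.05*6.5751 = 0.1409
  y_2 = -0.5318 - 0.05*-8.5094 = -0.1064
Step 3: grad_x = 2*7*0.1409 = 1.9725, grad_y = 2*8*-0.1064 = -1.7019
  x_3 = 0.1409 - 0.05*1.9725 = 0.0423
  y_3 = -0.1064 - 0.05*-1.7019 = -0.0213
f(0.0423, -0.0213) = 7*0.0423^2 + 8*(-0.0213)^2 = 0.0161


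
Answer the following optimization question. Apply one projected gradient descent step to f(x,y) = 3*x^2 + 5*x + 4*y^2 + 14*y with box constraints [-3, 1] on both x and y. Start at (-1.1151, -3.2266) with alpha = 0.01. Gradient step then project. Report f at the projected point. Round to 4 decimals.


Step 1: Compute gradient at (-1.1151, -3.2266).
grad_x = 2*3*-1.1151 + 5 = -1.6906
grad_y = 2*4*-3.2266 + 14 = -11.8128
Step 2: Gradient step.
x_raw = -1.1151 - 0.01*-1.6906 = -1.0982
y_raw = -3.2266 - 0.01*-11.8128 = -3.1085
Step 3: Project onto [-3, 1].
x_proj = clip(-1.0982) = -1.0982
y_proj = clip(-3.1085) = -3.0
Step 4: Evaluate f.
f(-1.0982, -3.0) = -7.8729


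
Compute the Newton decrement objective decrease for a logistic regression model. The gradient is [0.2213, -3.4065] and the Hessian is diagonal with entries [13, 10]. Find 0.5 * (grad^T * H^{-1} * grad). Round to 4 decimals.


Step 1: H is diagonal, so H^(-1) * g = [0.017, -0.3407].
Step 2: g^T H^(-1) g = sum_i g_i^2 / H_ii
  = (0.2213)^2/13 + (-3.4065)^2/10
  = 0.0038 + 1.1604 = 1.1642
Step 3: Objective decrease = 0.5 * g^T H^(-1) g = 0.5821


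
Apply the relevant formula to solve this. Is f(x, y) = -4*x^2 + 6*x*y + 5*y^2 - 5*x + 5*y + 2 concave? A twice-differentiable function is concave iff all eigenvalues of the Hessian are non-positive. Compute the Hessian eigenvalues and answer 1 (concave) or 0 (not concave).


The Hessian of f(x,y) = -4*x^2 + 6*x*y + 5*y^2 - 5*x + 5*y + 2 is:
H = [[-8, 6], [6, 10]]
Trace = -8 + 10 = 2
Determinant = -8*10 - (6)^2 = -116
Discriminant = (2)^2 - 4*-116 = 468.0
Eigenvalues: lambda_1 = -9.8167, lambda_2 = 11.8167
The function is not concave.

0


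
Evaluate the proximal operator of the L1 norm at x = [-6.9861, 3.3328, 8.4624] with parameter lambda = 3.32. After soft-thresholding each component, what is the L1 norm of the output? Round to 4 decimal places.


Soft-thresholding with lambda = 3.32:
prox(-6.9861) = sign(-6.9861)*max(|-6.9861| - 3.32, 0) = -3.6661
prox(3.3328) = sign(3.3328)*max(|3.3328| - 3.32, 0) = 0.0128
prox(8.4624) = sign(8.4624)*max(|8.4624| - 3.32, 0) = 5.1424
prox(x) = [-3.6661, 0.0128, 5.1424]
||prox(x)||_1 = 3.6661 + 0.0128 + 5.1424 = 8.8213
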